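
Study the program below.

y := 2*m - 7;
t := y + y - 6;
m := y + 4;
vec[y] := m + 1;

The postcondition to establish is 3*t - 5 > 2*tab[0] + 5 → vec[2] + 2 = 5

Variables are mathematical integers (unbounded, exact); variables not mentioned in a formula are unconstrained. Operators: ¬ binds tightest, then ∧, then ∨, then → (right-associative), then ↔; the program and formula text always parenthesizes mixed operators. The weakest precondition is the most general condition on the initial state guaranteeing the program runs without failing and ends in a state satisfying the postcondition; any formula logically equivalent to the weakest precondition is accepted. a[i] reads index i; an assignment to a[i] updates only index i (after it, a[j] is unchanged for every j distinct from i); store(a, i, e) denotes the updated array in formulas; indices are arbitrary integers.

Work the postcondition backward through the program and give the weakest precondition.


Working backward. After the program, the postcondition 3*t - 5 > 2*tab[0] + 5 → vec[2] + 2 = 5 must hold; in canonical form it is 3*t > 2*tab[0] + 10 → vec[2] = 3.
Before vec[y] := m + 1: 3*t > 2*tab[0] + 10 → store(vec, y, m + 1)[2] = 3
Before m := y + 4: 3*t > 2*tab[0] + 10 → store(vec, y, y + 5)[2] = 3
Before t := y + y - 6: 6*y > 2*tab[0] + 28 → store(vec, y, y + 5)[2] = 3
Before y := 2*m - 7: 12*m > 2*tab[0] + 70 → store(vec, 2*m - 7, 2*m - 2)[2] = 3
Answer: WP = 12*m > 2*tab[0] + 70 → store(vec, 2*m - 7, 2*m - 2)[2] = 3


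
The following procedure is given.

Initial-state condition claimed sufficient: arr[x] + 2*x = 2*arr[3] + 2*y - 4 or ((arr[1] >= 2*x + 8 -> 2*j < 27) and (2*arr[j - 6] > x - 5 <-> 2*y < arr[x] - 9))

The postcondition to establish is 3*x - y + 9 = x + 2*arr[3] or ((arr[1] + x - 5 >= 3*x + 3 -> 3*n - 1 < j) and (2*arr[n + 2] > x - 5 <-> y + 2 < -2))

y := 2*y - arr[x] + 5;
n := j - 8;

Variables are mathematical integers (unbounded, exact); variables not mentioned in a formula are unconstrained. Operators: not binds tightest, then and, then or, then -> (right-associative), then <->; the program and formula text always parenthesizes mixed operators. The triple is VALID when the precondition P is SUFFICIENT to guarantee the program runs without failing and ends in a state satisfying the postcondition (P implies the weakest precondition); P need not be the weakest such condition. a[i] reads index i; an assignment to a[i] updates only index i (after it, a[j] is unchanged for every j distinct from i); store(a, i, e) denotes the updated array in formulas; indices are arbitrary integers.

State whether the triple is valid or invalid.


Working backward. After the program, the postcondition 3*x - y + 9 = x + 2*arr[3] or ((arr[1] + x - 5 >= 3*x + 3 -> 3*n - 1 < j) and (2*arr[n + 2] > x - 5 <-> y + 2 < -2)) must hold; in canonical form it is 2*x = 2*arr[3] + y - 9 or ((arr[1] >= 2*x + 8 -> 3*n < j + 1) and (2*arr[n + 2] > x - 5 <-> y < -4)).
Before n := j - 8: 2*x = 2*arr[3] + y - 9 or ((arr[1] >= 2*x + 8 -> 2*j < 25) and (2*arr[j - 6] > x - 5 <-> y < -4))
Before y := 2*y - arr[x] + 5: arr[x] + 2*x = 2*arr[3] + 2*y - 4 or ((arr[1] >= 2*x + 8 -> 2*j < 25) and (2*arr[j - 6] > x - 5 <-> 2*y < arr[x] - 9))
The weakest precondition is arr[x] + 2*x = 2*arr[3] + 2*y - 4 or ((arr[1] >= 2*x + 8 -> 2*j < 25) and (2*arr[j - 6] > x - 5 <-> 2*y < arr[x] - 9)).
Check whether arr[x] + 2*x = 2*arr[3] + 2*y - 4 or ((arr[1] >= 2*x + 8 -> 2*j < 27) and (2*arr[j - 6] > x - 5 <-> 2*y < arr[x] - 9)) implies it.
Countermodel: at the initial state arr = {[-30152] = 11, [1] = -60296, [3] = -30144, [7] = 6516, elsewhere 6516}, j = 13, x = -30152, y = 0, the precondition holds but the weakest precondition fails.
Answer: invalid


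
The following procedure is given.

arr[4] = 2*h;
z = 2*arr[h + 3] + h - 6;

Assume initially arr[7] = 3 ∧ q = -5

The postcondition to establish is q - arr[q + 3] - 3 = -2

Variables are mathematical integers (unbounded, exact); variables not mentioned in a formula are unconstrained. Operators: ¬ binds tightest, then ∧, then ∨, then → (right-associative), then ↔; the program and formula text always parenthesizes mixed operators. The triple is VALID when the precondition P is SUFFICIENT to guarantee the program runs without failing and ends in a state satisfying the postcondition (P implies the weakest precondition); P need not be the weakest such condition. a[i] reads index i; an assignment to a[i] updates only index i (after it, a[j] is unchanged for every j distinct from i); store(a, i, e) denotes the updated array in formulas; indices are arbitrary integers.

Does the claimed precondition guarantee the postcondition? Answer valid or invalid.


Working backward. After the program, the postcondition q - arr[q + 3] - 3 = -2 must hold; in canonical form it is q = arr[q + 3] + 1.
Before z := 2*arr[h + 3] + h - 6: q = arr[q + 3] + 1
Before arr[4] := 2*h: q = store(arr, 4, 2*h)[q + 3] + 1
The weakest precondition is q = store(arr, 4, 2*h)[q + 3] + 1.
Check whether arr[7] = 3 ∧ q = -5 implies it.
Countermodel: at the initial state arr = {[-2] = 2, [4] = 3, [7] = 3, elsewhere 3}, h = 0, q = -5, the precondition holds but the weakest precondition fails.
Answer: invalid


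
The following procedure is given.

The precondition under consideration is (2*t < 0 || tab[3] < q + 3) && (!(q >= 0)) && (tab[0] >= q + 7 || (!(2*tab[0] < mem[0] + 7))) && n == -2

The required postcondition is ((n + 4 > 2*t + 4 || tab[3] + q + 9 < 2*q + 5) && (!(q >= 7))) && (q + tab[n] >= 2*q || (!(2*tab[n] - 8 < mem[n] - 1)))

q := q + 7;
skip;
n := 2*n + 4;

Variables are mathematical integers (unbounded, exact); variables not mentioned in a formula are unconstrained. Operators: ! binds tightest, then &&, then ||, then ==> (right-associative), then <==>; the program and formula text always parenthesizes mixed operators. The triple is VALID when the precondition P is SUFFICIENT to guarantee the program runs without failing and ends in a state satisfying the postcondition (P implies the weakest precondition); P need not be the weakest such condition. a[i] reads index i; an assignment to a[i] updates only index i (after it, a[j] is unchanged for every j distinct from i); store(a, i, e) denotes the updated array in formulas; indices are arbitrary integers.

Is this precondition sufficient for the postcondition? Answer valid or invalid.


Working backward. After the program, the postcondition ((n + 4 > 2*t + 4 || tab[3] + q + 9 < 2*q + 5) && (!(q >= 7))) && (q + tab[n] >= 2*q || (!(2*tab[n] - 8 < mem[n] - 1))) must hold; in canonical form it is (n > 2*t || tab[3] < q - 4) && (!(q >= 7)) && (tab[n] >= q || (!(2*tab[n] < mem[n] + 7))).
Before n := 2*n + 4: (2*n > 2*t - 4 || tab[3] < q - 4) && (!(q >= 7)) && (tab[2*n + 4] >= q || (!(2*tab[2*n + 4] < mem[2*n + 4] + 7)))
Before skip: (2*n > 2*t - 4 || tab[3] < q - 4) && (!(q >= 7)) && (tab[2*n + 4] >= q || (!(2*tab[2*n + 4] < mem[2*n + 4] + 7)))
Before q := q + 7: (2*n > 2*t - 4 || tab[3] < q + 3) && (!(q >= 0)) && (tab[2*n + 4] >= q + 7 || (!(2*tab[2*n + 4] < mem[2*n + 4] + 7)))
The weakest precondition is (2*n > 2*t - 4 || tab[3] < q + 3) && (!(q >= 0)) && (tab[2*n + 4] >= q + 7 || (!(2*tab[2*n + 4] < mem[2*n + 4] + 7))).
Check whether (2*t < 0 || tab[3] < q + 3) && (!(q >= 0)) && (tab[0] >= q + 7 || (!(2*tab[0] < mem[0] + 7))) && n == -2 implies it.
Every state satisfying the precondition satisfies the weakest precondition: the implication holds.
Answer: valid


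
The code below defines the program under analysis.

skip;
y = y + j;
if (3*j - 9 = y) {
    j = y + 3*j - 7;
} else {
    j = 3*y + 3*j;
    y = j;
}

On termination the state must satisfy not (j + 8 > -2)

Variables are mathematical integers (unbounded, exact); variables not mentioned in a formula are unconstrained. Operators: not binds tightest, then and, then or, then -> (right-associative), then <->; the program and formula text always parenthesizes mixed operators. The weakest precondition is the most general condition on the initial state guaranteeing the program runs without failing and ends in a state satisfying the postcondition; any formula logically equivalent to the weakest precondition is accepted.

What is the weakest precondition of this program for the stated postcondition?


Working backward. After the program, the postcondition not (j + 8 > -2) must hold; in canonical form it is not (j > -10).
Then branch requires not (3*j + y > -3); else branch requires not (3*j + 3*y > -10).
Before the if: (3*j = y + 9 -> (not (3*j + y > -3))) and ((not (3*j = y + 9)) -> (not (3*j + 3*y > -10)))
Before y := y + j: (2*j = y + 9 -> (not (4*j + y > -3))) and ((not (2*j = y + 9)) -> (not (6*j + 3*y > -10)))
Before skip: (2*j = y + 9 -> (not (4*j + y > -3))) and ((not (2*j = y + 9)) -> (not (6*j + 3*y > -10)))
Answer: WP = (2*j = y + 9 -> (not (4*j + y > -3))) and ((not (2*j = y + 9)) -> (not (6*j + 3*y > -10)))


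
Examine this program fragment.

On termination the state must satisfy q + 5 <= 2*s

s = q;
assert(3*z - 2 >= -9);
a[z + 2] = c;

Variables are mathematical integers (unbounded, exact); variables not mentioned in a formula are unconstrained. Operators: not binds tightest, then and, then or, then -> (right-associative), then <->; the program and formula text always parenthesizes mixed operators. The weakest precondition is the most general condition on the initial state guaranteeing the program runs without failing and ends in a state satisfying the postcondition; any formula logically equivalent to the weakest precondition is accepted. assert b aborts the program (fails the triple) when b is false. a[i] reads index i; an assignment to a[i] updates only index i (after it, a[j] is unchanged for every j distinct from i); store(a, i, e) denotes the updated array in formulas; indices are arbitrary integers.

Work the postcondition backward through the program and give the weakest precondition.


Working backward. After the program, the postcondition q + 5 <= 2*s must hold; in canonical form it is q <= 2*s - 5.
Before a[z + 2] := c: q <= 2*s - 5
Before assert 3*z - 2 >= -9: 3*z >= -7 and q <= 2*s - 5
Before s := q: 3*z >= -7 and q >= 5
Answer: WP = 3*z >= -7 and q >= 5


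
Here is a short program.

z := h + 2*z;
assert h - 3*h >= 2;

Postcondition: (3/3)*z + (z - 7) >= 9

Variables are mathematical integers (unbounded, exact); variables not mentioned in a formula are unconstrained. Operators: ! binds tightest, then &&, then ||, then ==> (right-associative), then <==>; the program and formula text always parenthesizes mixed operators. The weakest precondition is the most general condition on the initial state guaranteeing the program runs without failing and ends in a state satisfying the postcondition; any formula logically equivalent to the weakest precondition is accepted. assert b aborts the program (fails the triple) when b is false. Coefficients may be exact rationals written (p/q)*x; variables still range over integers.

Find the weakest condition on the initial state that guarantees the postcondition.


Working backward. After the program, the postcondition (3/3)*z + (z - 7) >= 9 must hold; in canonical form it is 2*z >= 16.
Before assert h - 3*h >= 2: 2*h <= -2 && 2*z >= 16
Before z := h + 2*z: 2*h <= -2 && 2*h + 4*z >= 16
Answer: WP = 2*h <= -2 && 2*h + 4*z >= 16


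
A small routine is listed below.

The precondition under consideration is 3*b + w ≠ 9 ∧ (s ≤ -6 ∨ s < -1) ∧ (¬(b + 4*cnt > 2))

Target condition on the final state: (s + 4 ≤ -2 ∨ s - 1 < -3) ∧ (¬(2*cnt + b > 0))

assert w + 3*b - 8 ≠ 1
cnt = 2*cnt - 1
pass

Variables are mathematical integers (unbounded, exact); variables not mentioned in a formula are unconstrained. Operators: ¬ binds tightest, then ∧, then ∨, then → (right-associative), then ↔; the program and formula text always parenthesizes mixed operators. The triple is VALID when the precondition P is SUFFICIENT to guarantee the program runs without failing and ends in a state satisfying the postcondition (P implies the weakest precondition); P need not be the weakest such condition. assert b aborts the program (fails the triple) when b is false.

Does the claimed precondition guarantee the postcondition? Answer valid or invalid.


Working backward. After the program, the postcondition (s + 4 ≤ -2 ∨ s - 1 < -3) ∧ (¬(2*cnt + b > 0)) must hold; in canonical form it is (s ≤ -6 ∨ s < -2) ∧ (¬(b + 2*cnt > 0)).
Before skip: (s ≤ -6 ∨ s < -2) ∧ (¬(b + 2*cnt > 0))
Before cnt := 2*cnt - 1: (s ≤ -6 ∨ s < -2) ∧ (¬(b + 4*cnt > 2))
Before assert w + 3*b - 8 ≠ 1: 3*b + w ≠ 9 ∧ (s ≤ -6 ∨ s < -2) ∧ (¬(b + 4*cnt > 2))
The weakest precondition is 3*b + w ≠ 9 ∧ (s ≤ -6 ∨ s < -2) ∧ (¬(b + 4*cnt > 2)).
Check whether 3*b + w ≠ 9 ∧ (s ≤ -6 ∨ s < -1) ∧ (¬(b + 4*cnt > 2)) implies it.
Countermodel: at the initial state b = 2, cnt = 0, s = -2, w = 4, the precondition holds but the weakest precondition fails.
Answer: invalid


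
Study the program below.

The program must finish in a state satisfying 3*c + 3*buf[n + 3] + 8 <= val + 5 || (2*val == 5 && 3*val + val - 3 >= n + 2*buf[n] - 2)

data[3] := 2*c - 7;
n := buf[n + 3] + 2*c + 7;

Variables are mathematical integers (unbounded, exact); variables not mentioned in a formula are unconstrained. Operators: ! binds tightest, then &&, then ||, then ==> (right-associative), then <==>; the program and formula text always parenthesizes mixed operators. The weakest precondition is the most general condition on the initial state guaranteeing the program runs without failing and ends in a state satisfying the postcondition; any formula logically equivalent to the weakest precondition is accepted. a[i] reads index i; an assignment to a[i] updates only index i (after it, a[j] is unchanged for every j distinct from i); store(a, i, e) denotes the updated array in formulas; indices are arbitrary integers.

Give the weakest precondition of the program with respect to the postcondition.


Working backward. After the program, the postcondition 3*c + 3*buf[n + 3] + 8 <= val + 5 || (2*val == 5 && 3*val + val - 3 >= n + 2*buf[n] - 2) must hold; in canonical form it is 3*buf[n + 3] + 3*c <= val - 3 || (2*val == 5 && 4*val >= 2*buf[n] + n + 1).
Before n := buf[n + 3] + 2*c + 7: 3*buf[buf[n + 3] + 2*c + 10] + 3*c <= val - 3 || (2*val == 5 && 4*val >= 2*buf[buf[n + 3] + 2*c + 7] + buf[n + 3] + 2*c + 8)
Before data[3] := 2*c - 7: 3*buf[buf[n + 3] + 2*c + 10] + 3*c <= val - 3 || (2*val == 5 && 4*val >= 2*buf[buf[n + 3] + 2*c + 7] + buf[n + 3] + 2*c + 8)
Answer: WP = 3*buf[buf[n + 3] + 2*c + 10] + 3*c <= val - 3 || (2*val == 5 && 4*val >= 2*buf[buf[n + 3] + 2*c + 7] + buf[n + 3] + 2*c + 8)


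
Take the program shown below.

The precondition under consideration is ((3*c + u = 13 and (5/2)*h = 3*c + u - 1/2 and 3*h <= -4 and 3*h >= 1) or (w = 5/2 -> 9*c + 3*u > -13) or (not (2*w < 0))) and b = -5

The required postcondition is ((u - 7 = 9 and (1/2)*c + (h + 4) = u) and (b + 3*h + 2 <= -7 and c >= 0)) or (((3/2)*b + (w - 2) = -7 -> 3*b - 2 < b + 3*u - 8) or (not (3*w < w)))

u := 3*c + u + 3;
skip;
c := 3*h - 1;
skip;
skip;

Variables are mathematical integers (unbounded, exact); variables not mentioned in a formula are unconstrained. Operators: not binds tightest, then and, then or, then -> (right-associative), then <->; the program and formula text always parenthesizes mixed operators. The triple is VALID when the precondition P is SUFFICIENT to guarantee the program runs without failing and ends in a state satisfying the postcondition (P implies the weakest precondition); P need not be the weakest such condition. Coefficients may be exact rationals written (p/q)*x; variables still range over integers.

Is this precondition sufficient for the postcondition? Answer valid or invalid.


Working backward. After the program, the postcondition ((u - 7 = 9 and (1/2)*c + (h + 4) = u) and (b + 3*h + 2 <= -7 and c >= 0)) or (((3/2)*b + (w - 2) = -7 -> 3*b - 2 < b + 3*u - 8) or (not (3*w < w))) must hold; in canonical form it is (u = 16 and (1/2)*c + h = u - 4 and b + 3*h <= -9 and c >= 0) or ((3/2)*b + w = -5 -> 2*b < 3*u - 6) or (not (2*w < 0)).
Before skip: (u = 16 and (1/2)*c + h = u - 4 and b + 3*h <= -9 and c >= 0) or ((3/2)*b + w = -5 -> 2*b < 3*u - 6) or (not (2*w < 0))
Before skip: (u = 16 and (1/2)*c + h = u - 4 and b + 3*h <= -9 and c >= 0) or ((3/2)*b + w = -5 -> 2*b < 3*u - 6) or (not (2*w < 0))
Before c := 3*h - 1: (u = 16 and (5/2)*h = u - 7/2 and b + 3*h <= -9 and 3*h >= 1) or ((3/2)*b + w = -5 -> 2*b < 3*u - 6) or (not (2*w < 0))
Before skip: (u = 16 and (5/2)*h = u - 7/2 and b + 3*h <= -9 and 3*h >= 1) or ((3/2)*b + w = -5 -> 2*b < 3*u - 6) or (not (2*w < 0))
Before u := 3*c + u + 3: (3*c + u = 13 and (5/2)*h = 3*c + u - 1/2 and b + 3*h <= -9 and 3*h >= 1) or ((3/2)*b + w = -5 -> 2*b < 9*c + 3*u + 3) or (not (2*w < 0))
The weakest precondition is (3*c + u = 13 and (5/2)*h = 3*c + u - 1/2 and b + 3*h <= -9 and 3*h >= 1) or ((3/2)*b + w = -5 -> 2*b < 9*c + 3*u + 3) or (not (2*w < 0)).
Check whether ((3*c + u = 13 and (5/2)*h = 3*c + u - 1/2 and 3*h <= -4 and 3*h >= 1) or (w = 5/2 -> 9*c + 3*u > -13) or (not (2*w < 0))) and b = -5 implies it.
Every state satisfying the precondition satisfies the weakest precondition: the implication holds.
Answer: valid


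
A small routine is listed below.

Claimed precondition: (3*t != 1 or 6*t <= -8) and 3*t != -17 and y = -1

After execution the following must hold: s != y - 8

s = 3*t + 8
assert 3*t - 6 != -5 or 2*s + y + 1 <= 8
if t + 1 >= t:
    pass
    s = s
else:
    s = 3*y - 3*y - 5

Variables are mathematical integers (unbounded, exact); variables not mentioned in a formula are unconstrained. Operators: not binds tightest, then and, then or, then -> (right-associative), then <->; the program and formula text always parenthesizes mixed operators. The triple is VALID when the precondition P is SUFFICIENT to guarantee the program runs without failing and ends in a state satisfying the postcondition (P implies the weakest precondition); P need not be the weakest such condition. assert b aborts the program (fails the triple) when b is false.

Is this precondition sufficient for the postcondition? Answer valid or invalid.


Working backward. After the program, s != y - 8 must hold.
Then branch requires s != y - 8; else branch requires y != 3.
Before the if: s != y - 8
Before assert 3*t - 6 != -5 or 2*s + y + 1 <= 8: (3*t != 1 or 2*s + y <= 7) and s != y - 8
Before s := 3*t + 8: (3*t != 1 or 6*t + y <= -9) and 3*t != y - 16
The weakest precondition is (3*t != 1 or 6*t + y <= -9) and 3*t != y - 16.
Check whether (3*t != 1 or 6*t <= -8) and 3*t != -17 and y = -1 implies it.
Every state satisfying the precondition satisfies the weakest precondition: the implication holds.
Answer: valid


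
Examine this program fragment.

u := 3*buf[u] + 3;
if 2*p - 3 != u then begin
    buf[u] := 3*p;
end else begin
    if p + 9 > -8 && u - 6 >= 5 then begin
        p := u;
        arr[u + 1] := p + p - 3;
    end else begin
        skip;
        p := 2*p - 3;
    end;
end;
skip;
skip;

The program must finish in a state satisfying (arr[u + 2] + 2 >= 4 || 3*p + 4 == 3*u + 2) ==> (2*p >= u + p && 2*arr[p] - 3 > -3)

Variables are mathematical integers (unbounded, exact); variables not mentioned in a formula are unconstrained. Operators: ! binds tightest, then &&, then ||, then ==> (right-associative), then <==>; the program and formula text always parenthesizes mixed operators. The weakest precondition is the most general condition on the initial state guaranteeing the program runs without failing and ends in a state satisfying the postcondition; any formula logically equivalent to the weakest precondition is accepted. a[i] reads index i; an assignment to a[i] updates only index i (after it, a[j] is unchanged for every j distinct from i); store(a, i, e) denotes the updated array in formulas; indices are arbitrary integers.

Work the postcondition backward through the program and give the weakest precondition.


Working backward. After the program, the postcondition (arr[u + 2] + 2 >= 4 || 3*p + 4 == 3*u + 2) ==> (2*p >= u + p && 2*arr[p] - 3 > -3) must hold; in canonical form it is (arr[u + 2] >= 2 || 3*p == 3*u - 2) ==> (p >= u && 2*arr[p] > 0).
Before skip: (arr[u + 2] >= 2 || 3*p == 3*u - 2) ==> (p >= u && 2*arr[p] > 0)
Before skip: (arr[u + 2] >= 2 || 3*p == 3*u - 2) ==> (p >= u && 2*arr[p] > 0)
Then branch requires (arr[u + 2] >= 2 || 3*p == 3*u - 2) ==> (p >= u && 2*arr[p] > 0); else branch requires ((p > -17 && u >= 11) ==> (store(arr, u + 1, 2*u - 3)[u + 2] >= 2 ==> 2*store(arr, u + 1, 2*u - 3)[u] > 0)) && ((!(p > -17 && u >= 11)) ==> ((arr[u + 2] >= 2 || 6*p == 3*u + 7) ==> (2*p >= u + 3 && 2*arr[2*p - 3] > 0))).
Before the if: (2*p != u + 3 ==> ((arr[u + 2] >= 2 || 3*p == 3*u - 2) ==> (p >= u && 2*arr[p] > 0))) && ((!(2*p != u + 3)) ==> (((p > -17 && u >= 11) ==> (store(arr, u + 1, 2*u - 3)[u + 2] >= 2 ==> 2*store(arr, u + 1, 2*u - 3)[u] > 0)) && ((!(p > -17 && u >= 11)) ==> ((arr[u + 2] >= 2 || 6*p == 3*u + 7) ==> (2*p >= u + 3 && 2*arr[2*p - 3] > 0)))))
Before u := 3*buf[u] + 3: (2*p != 3*buf[u] + 6 ==> ((arr[3*buf[u] + 5] >= 2 || 3*p == 9*buf[u] + 7) ==> (p >= 3*buf[u] + 3 && 2*arr[p] > 0))) && ((!(2*p != 3*buf[u] + 6)) ==> (((p > -17 && 3*buf[u] >= 8) ==> (store(arr, 3*buf[u] + 4, 6*buf[u] + 3)[3*buf[u] + 5] >= 2 ==> 2*store(arr, 3*buf[u] + 4, 6*buf[u] + 3)[3*buf[u] + 3] > 0)) && ((!(p > -17 && 3*buf[u] >= 8)) ==> ((arr[3*buf[u] + 5] >= 2 || 6*p == 9*buf[u] + 16) ==> (2*p >= 3*buf[u] + 6 && 2*arr[2*p - 3] > 0)))))
Answer: WP = (2*p != 3*buf[u] + 6 ==> ((arr[3*buf[u] + 5] >= 2 || 3*p == 9*buf[u] + 7) ==> (p >= 3*buf[u] + 3 && 2*arr[p] > 0))) && ((!(2*p != 3*buf[u] + 6)) ==> (((p > -17 && 3*buf[u] >= 8) ==> (store(arr, 3*buf[u] + 4, 6*buf[u] + 3)[3*buf[u] + 5] >= 2 ==> 2*store(arr, 3*buf[u] + 4, 6*buf[u] + 3)[3*buf[u] + 3] > 0)) && ((!(p > -17 && 3*buf[u] >= 8)) ==> ((arr[3*buf[u] + 5] >= 2 || 6*p == 9*buf[u] + 16) ==> (2*p >= 3*buf[u] + 6 && 2*arr[2*p - 3] > 0)))))


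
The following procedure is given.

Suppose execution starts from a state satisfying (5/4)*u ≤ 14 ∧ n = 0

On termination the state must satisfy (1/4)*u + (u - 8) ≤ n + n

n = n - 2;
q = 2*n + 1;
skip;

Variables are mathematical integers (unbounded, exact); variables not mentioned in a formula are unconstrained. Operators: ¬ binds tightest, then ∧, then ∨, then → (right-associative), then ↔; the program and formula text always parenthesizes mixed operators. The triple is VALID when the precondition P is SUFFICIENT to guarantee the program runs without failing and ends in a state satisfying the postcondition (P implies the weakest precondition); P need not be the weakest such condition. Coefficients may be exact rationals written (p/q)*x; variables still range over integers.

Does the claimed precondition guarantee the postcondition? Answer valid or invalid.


Working backward. After the program, the postcondition (1/4)*u + (u - 8) ≤ n + n must hold; in canonical form it is (5/4)*u ≤ 2*n + 8.
Before skip: (5/4)*u ≤ 2*n + 8
Before q := 2*n + 1: (5/4)*u ≤ 2*n + 8
Before n := n - 2: (5/4)*u ≤ 2*n + 4
The weakest precondition is (5/4)*u ≤ 2*n + 4.
Check whether (5/4)*u ≤ 14 ∧ n = 0 implies it.
Countermodel: at the initial state n = 0, u = 4, the precondition holds but the weakest precondition fails.
Answer: invalid


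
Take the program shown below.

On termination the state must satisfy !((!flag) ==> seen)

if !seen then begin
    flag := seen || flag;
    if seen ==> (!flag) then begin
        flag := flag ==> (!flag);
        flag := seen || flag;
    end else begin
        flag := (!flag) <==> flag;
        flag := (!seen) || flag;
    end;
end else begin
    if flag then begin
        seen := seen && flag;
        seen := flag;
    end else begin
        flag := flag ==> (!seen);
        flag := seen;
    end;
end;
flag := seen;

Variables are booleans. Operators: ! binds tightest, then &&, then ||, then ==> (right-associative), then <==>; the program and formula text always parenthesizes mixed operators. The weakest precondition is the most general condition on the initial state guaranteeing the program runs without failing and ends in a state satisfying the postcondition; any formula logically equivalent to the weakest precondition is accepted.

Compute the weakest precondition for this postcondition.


Working backward. After the program, !((!flag) ==> seen) must hold.
Before flag := seen: !((!seen) ==> seen)
Then branch requires ((seen ==> (!(seen || flag))) ==> (!((!seen) ==> seen))) && ((!(seen ==> (!(seen || flag)))) ==> (!((!seen) ==> seen))); else branch requires (flag ==> (!((!flag) ==> flag))) && ((!flag) ==> (!((!seen) ==> seen))).
Before the if: ((!seen) ==> (((seen ==> (!(seen || flag))) ==> (!((!seen) ==> seen))) && ((!(seen ==> (!(seen || flag)))) ==> (!((!seen) ==> seen))))) && (seen ==> ((flag ==> (!((!flag) ==> flag))) && ((!flag) ==> (!((!seen) ==> seen)))))
Answer: WP = ((!seen) ==> (((seen ==> (!(seen || flag))) ==> (!((!seen) ==> seen))) && ((!(seen ==> (!(seen || flag)))) ==> (!((!seen) ==> seen))))) && (seen ==> ((flag ==> (!((!flag) ==> flag))) && ((!flag) ==> (!((!seen) ==> seen)))))


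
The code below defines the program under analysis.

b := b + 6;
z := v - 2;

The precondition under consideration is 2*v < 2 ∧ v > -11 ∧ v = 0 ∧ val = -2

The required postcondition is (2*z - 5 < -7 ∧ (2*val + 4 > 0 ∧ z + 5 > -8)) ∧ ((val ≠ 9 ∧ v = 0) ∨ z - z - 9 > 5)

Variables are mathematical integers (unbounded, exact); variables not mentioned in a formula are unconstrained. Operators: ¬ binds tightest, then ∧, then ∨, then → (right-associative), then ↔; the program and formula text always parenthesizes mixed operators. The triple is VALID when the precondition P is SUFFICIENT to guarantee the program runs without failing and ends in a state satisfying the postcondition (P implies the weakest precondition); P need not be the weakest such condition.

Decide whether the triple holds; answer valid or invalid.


Working backward. After the program, the postcondition (2*z - 5 < -7 ∧ (2*val + 4 > 0 ∧ z + 5 > -8)) ∧ ((val ≠ 9 ∧ v = 0) ∨ z - z - 9 > 5) must hold; in canonical form it is 2*z < -2 ∧ 2*val > -4 ∧ z > -13 ∧ val ≠ 9 ∧ v = 0.
Before z := v - 2: 2*v < 2 ∧ 2*val > -4 ∧ v > -11 ∧ val ≠ 9 ∧ v = 0
Before b := b + 6: 2*v < 2 ∧ 2*val > -4 ∧ v > -11 ∧ val ≠ 9 ∧ v = 0
The weakest precondition is 2*v < 2 ∧ 2*val > -4 ∧ v > -11 ∧ val ≠ 9 ∧ v = 0.
Check whether 2*v < 2 ∧ v > -11 ∧ v = 0 ∧ val = -2 implies it.
Countermodel: at the initial state v = 0, val = -2, the precondition holds but the weakest precondition fails.
Answer: invalid


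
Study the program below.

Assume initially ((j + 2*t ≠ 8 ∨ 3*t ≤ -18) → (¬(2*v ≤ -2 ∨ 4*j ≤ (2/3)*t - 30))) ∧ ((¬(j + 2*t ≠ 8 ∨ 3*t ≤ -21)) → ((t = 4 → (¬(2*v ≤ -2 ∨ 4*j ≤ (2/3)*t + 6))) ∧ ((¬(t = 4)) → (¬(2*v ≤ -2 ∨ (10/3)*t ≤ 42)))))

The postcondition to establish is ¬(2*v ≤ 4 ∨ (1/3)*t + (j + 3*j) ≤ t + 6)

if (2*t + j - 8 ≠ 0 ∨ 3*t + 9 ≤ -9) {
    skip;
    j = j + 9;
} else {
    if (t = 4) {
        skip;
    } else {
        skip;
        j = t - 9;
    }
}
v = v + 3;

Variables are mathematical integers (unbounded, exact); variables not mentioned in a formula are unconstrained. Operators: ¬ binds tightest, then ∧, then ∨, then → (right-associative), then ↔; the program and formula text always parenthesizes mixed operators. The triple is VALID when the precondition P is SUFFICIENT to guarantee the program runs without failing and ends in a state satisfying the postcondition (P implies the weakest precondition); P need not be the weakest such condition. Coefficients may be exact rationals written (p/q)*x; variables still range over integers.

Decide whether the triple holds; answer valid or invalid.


Working backward. After the program, the postcondition ¬(2*v ≤ 4 ∨ (1/3)*t + (j + 3*j) ≤ t + 6) must hold; in canonical form it is ¬(2*v ≤ 4 ∨ 4*j ≤ (2/3)*t + 6).
Before v := v + 3: ¬(2*v ≤ -2 ∨ 4*j ≤ (2/3)*t + 6)
Then branch requires ¬(2*v ≤ -2 ∨ 4*j ≤ (2/3)*t - 30); else branch requires (t = 4 → (¬(2*v ≤ -2 ∨ 4*j ≤ (2/3)*t + 6))) ∧ ((¬(t = 4)) → (¬(2*v ≤ -2 ∨ (10/3)*t ≤ 42))).
Before the if: ((j + 2*t ≠ 8 ∨ 3*t ≤ -18) → (¬(2*v ≤ -2 ∨ 4*j ≤ (2/3)*t - 30))) ∧ ((¬(j + 2*t ≠ 8 ∨ 3*t ≤ -18)) → ((t = 4 → (¬(2*v ≤ -2 ∨ 4*j ≤ (2/3)*t + 6))) ∧ ((¬(t = 4)) → (¬(2*v ≤ -2 ∨ (10/3)*t ≤ 42)))))
The weakest precondition is ((j + 2*t ≠ 8 ∨ 3*t ≤ -18) → (¬(2*v ≤ -2 ∨ 4*j ≤ (2/3)*t - 30))) ∧ ((¬(j + 2*t ≠ 8 ∨ 3*t ≤ -18)) → ((t = 4 → (¬(2*v ≤ -2 ∨ 4*j ≤ (2/3)*t + 6))) ∧ ((¬(t = 4)) → (¬(2*v ≤ -2 ∨ (10/3)*t ≤ 42))))).
Check whether ((j + 2*t ≠ 8 ∨ 3*t ≤ -18) → (¬(2*v ≤ -2 ∨ 4*j ≤ (2/3)*t - 30))) ∧ ((¬(j + 2*t ≠ 8 ∨ 3*t ≤ -21)) → ((t = 4 → (¬(2*v ≤ -2 ∨ 4*j ≤ (2/3)*t + 6))) ∧ ((¬(t = 4)) → (¬(2*v ≤ -2 ∨ (10/3)*t ≤ 42))))) implies it.
Every state satisfying the precondition satisfies the weakest precondition: the implication holds.
Answer: valid


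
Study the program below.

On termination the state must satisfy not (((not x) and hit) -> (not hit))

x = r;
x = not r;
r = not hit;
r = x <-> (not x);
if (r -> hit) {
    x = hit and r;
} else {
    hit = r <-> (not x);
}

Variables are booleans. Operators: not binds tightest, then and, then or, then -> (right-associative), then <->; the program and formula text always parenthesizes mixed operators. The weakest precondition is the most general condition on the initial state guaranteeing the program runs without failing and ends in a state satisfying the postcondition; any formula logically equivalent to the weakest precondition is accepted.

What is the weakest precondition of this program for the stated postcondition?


Working backward. After the program, not (((not x) and hit) -> (not hit)) must hold.
Then branch requires not (((not (hit and r)) and hit) -> (not hit)); else branch requires not (((not x) and (r <-> (not x))) -> (not (r <-> (not x)))).
Before the if: ((r -> hit) -> (not (((not (hit and r)) and hit) -> (not hit)))) and ((not (r -> hit)) -> (not (((not x) and (r <-> (not x))) -> (not (r <-> (not x))))))
Before r := x <-> (not x): (((x <-> (not x)) -> hit) -> (not (((not (hit and (x <-> (not x)))) and hit) -> (not hit)))) and ((not ((x <-> (not x)) -> hit)) -> (not (((not x) and ((x <-> (not x)) <-> (not x))) -> (not ((x <-> (not x)) <-> (not x))))))
Before r := not hit: (((x <-> (not x)) -> hit) -> (not (((not (hit and (x <-> (not x)))) and hit) -> (not hit)))) and ((not ((x <-> (not x)) -> hit)) -> (not (((not x) and ((x <-> (not x)) <-> (not x))) -> (not ((x <-> (not x)) <-> (not x))))))
Before x := not r: ((((not r) <-> r) -> hit) -> (not (((not (hit and ((not r) <-> r))) and hit) -> (not hit)))) and ((not (((not r) <-> r) -> hit)) -> (not ((r and (((not r) <-> r) <-> r)) -> (not (((not r) <-> r) <-> r)))))
Before x := r: ((((not r) <-> r) -> hit) -> (not (((not (hit and ((not r) <-> r))) and hit) -> (not hit)))) and ((not (((not r) <-> r) -> hit)) -> (not ((r and (((not r) <-> r) <-> r)) -> (not (((not r) <-> r) <-> r)))))
Answer: WP = ((((not r) <-> r) -> hit) -> (not (((not (hit and ((not r) <-> r))) and hit) -> (not hit)))) and ((not (((not r) <-> r) -> hit)) -> (not ((r and (((not r) <-> r) <-> r)) -> (not (((not r) <-> r) <-> r)))))


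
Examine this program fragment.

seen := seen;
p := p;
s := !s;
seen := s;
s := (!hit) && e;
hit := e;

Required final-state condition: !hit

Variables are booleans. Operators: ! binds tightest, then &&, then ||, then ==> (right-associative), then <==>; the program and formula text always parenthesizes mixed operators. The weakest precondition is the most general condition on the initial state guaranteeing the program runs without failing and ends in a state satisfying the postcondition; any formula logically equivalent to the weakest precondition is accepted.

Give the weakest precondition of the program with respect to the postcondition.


Working backward. After the program, !hit must hold.
Before hit := e: !e
Before s := (!hit) && e: !e
Before seen := s: !e
Before s := !s: !e
Before p := p: !e
Before seen := seen: !e
Answer: WP = !e


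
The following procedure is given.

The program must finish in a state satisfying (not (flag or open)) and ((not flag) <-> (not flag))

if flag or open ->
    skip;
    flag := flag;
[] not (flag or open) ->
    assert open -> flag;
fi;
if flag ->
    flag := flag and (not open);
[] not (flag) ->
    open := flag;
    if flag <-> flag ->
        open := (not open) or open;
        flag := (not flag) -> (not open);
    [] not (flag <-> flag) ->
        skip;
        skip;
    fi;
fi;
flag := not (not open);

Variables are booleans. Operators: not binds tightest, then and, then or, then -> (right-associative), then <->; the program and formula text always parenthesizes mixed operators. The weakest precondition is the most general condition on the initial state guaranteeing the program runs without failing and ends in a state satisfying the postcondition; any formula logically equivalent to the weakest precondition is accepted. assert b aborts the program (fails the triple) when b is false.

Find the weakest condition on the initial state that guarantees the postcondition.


Working backward. After the program, the postcondition (not (flag or open)) and ((not flag) <-> (not flag)) must hold; in canonical form it is not (flag or open).
Before flag := not (not open): not open
Then branch requires not open; else branch requires false.
Before the if: (flag -> (not open)) and flag
Then branch requires (flag -> (not open)) and flag; else branch requires (open -> flag) and (flag -> (not open)) and flag.
Before the if: ((flag or open) -> ((flag -> (not open)) and flag)) and ((not (flag or open)) -> ((open -> flag) and (flag -> (not open)) and flag))
Answer: WP = ((flag or open) -> ((flag -> (not open)) and flag)) and ((not (flag or open)) -> ((open -> flag) and (flag -> (not open)) and flag))


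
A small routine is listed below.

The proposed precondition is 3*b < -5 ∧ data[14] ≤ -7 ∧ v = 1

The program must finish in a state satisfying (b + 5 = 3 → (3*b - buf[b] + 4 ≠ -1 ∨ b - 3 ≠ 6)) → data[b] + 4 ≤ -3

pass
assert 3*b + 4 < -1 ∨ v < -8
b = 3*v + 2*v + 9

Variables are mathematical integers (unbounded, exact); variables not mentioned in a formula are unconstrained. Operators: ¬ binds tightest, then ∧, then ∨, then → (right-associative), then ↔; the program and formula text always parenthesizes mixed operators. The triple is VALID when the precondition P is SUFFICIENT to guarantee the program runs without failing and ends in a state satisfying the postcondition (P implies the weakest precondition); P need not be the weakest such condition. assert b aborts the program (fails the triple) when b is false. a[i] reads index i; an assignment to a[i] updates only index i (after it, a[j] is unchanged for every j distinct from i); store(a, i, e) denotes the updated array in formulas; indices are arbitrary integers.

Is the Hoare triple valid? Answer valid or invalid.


Working backward. After the program, the postcondition (b + 5 = 3 → (3*b - buf[b] + 4 ≠ -1 ∨ b - 3 ≠ 6)) → data[b] + 4 ≤ -3 must hold; in canonical form it is (b = -2 → (3*b ≠ buf[b] - 5 ∨ b ≠ 9)) → data[b] ≤ -7.
Before b := 3*v + 2*v + 9: (5*v = -11 → (15*v ≠ buf[5*v + 9] - 32 ∨ 5*v ≠ 0)) → data[5*v + 9] ≤ -7
Before assert 3*b + 4 < -1 ∨ v < -8: (3*b < -5 ∨ v < -8) ∧ ((5*v = -11 → (15*v ≠ buf[5*v + 9] - 32 ∨ 5*v ≠ 0)) → data[5*v + 9] ≤ -7)
Before skip: (3*b < -5 ∨ v < -8) ∧ ((5*v = -11 → (15*v ≠ buf[5*v + 9] - 32 ∨ 5*v ≠ 0)) → data[5*v + 9] ≤ -7)
The weakest precondition is (3*b < -5 ∨ v < -8) ∧ ((5*v = -11 → (15*v ≠ buf[5*v + 9] - 32 ∨ 5*v ≠ 0)) → data[5*v + 9] ≤ -7).
Check whether 3*b < -5 ∧ data[14] ≤ -7 ∧ v = 1 implies it.
Every state satisfying the precondition satisfies the weakest precondition: the implication holds.
Answer: valid


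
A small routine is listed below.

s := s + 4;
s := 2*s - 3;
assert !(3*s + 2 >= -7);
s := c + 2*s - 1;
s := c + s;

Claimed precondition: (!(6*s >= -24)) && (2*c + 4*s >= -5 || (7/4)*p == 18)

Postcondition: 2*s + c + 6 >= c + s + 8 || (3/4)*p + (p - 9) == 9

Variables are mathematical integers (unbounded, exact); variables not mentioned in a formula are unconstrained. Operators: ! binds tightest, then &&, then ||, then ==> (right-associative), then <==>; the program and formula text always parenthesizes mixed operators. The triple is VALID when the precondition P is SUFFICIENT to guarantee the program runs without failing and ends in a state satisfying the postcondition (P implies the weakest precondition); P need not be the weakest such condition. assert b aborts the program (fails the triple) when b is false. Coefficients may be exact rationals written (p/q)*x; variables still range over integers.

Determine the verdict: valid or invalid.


Working backward. After the program, the postcondition 2*s + c + 6 >= c + s + 8 || (3/4)*p + (p - 9) == 9 must hold; in canonical form it is s >= 2 || (7/4)*p == 18.
Before s := c + s: c + s >= 2 || (7/4)*p == 18
Before s := c + 2*s - 1: 2*c + 2*s >= 3 || (7/4)*p == 18
Before assert !(3*s + 2 >= -7): (!(3*s >= -9)) && (2*c + 2*s >= 3 || (7/4)*p == 18)
Before s := 2*s - 3: (!(6*s >= 0)) && (2*c + 4*s >= 9 || (7/4)*p == 18)
Before s := s + 4: (!(6*s >= -24)) && (2*c + 4*s >= -7 || (7/4)*p == 18)
The weakest precondition is (!(6*s >= -24)) && (2*c + 4*s >= -7 || (7/4)*p == 18).
Check whether (!(6*s >= -24)) && (2*c + 4*s >= -5 || (7/4)*p == 18) implies it.
Every state satisfying the precondition satisfies the weakest precondition: the implication holds.
Answer: valid


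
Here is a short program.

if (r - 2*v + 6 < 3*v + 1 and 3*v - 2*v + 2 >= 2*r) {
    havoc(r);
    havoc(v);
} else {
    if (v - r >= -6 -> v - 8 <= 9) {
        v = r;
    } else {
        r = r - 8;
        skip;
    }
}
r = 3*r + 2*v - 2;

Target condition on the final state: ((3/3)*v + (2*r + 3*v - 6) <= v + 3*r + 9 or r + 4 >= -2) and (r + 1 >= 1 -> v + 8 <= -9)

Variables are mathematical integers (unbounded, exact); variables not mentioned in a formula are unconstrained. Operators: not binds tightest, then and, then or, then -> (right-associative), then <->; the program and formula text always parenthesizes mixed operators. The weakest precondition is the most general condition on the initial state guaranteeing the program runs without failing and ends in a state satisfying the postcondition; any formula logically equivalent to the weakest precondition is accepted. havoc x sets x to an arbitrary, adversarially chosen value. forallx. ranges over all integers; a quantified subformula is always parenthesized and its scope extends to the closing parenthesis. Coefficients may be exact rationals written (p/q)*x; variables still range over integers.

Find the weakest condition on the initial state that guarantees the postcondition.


Working backward. After the program, the postcondition ((3/3)*v + (2*r + 3*v - 6) <= v + 3*r + 9 or r + 4 >= -2) and (r + 1 >= 1 -> v + 8 <= -9) must hold; in canonical form it is (3*v <= r + 15 or r >= -6) and (r >= 0 -> v <= -17).
Before r := 3*r + 2*v - 2: (v <= 3*r + 13 or 3*r + 2*v >= -4) and (3*r + 2*v >= 2 -> v <= -17)
Then branch requires forall r_1. (forall v_1. ((v_1 <= 3*r_1 + 13 or 3*r_1 + 2*v_1 >= -4) and (3*r_1 + 2*v_1 >= 2 -> v_1 <= -17))); else branch requires ((v >= r - 6 -> v <= 17) -> ((2*r >= -13 or 5*r >= -4) and (5*r >= 2 -> r <= -17))) and ((not (v >= r - 6 -> v <= 17)) -> ((v <= 3*r - 11 or 3*r + 2*v >= 20) and (3*r + 2*v >= 26 -> v <= -17))).
Before the if: ((r < 5*v - 5 and v >= 2*r - 2) -> (forall r_1. (forall v_1. ((v_1 <= 3*r_1 + 13 or 3*r_1 + 2*v_1 >= -4) and (3*r_1 + 2*v_1 >= 2 -> v_1 <= -17))))) and ((not (r < 5*v - 5 and v >= 2*r - 2)) -> (((v >= r - 6 -> v <= 17) -> ((2*r >= -13 or 5*r >= -4) and (5*r >= 2 -> r <= -17))) and ((not (v >= r - 6 -> v <= 17)) -> ((v <= 3*r - 11 or 3*r + 2*v >= 20) and (3*r + 2*v >= 26 -> v <= -17)))))
Answer: WP = ((r < 5*v - 5 and v >= 2*r - 2) -> (forall r_1. (forall v_1. ((v_1 <= 3*r_1 + 13 or 3*r_1 + 2*v_1 >= -4) and (3*r_1 + 2*v_1 >= 2 -> v_1 <= -17))))) and ((not (r < 5*v - 5 and v >= 2*r - 2)) -> (((v >= r - 6 -> v <= 17) -> ((2*r >= -13 or 5*r >= -4) and (5*r >= 2 -> r <= -17))) and ((not (v >= r - 6 -> v <= 17)) -> ((v <= 3*r - 11 or 3*r + 2*v >= 20) and (3*r + 2*v >= 26 -> v <= -17)))))
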